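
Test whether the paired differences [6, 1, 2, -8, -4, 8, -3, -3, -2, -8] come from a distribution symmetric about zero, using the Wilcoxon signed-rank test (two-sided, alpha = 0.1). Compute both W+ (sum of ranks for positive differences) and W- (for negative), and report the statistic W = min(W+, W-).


Step 1: Drop any zero differences (none here) and take |d_i|.
|d| = [6, 1, 2, 8, 4, 8, 3, 3, 2, 8]
Step 2: Midrank |d_i| (ties get averaged ranks).
ranks: |6|->7, |1|->1, |2|->2.5, |8|->9, |4|->6, |8|->9, |3|->4.5, |3|->4.5, |2|->2.5, |8|->9
Step 3: Attach original signs; sum ranks with positive sign and with negative sign.
W+ = 7 + 1 + 2.5 + 9 = 19.5
W- = 9 + 6 + 4.5 + 4.5 + 2.5 + 9 = 35.5
(Check: W+ + W- = 55 should equal n(n+1)/2 = 55.)
Step 4: Test statistic W = min(W+, W-) = 19.5.
Step 5: Ties in |d|, so use the tie-corrected normal approximation.
        E[W] = n(n+1)/4 = 10*11/4 = 27.5.
        Tie groups: |d|=2 (t=2), |d|=3 (t=2), |d|=8 (t=3); sum(t^3 - t) = 36.
        Var[W] = n(n+1)(2n+1)/24 - sum(t^3-t)/48 = 2310/24 - 36/48 = 95.5.
        z = (W - E[W]) / sqrt(Var[W]) = (19.5 - 27.5) / 9.7724 = -0.8186.
        Two-sided p = 2*Phi(z) = 0.412997.
Step 6: alpha = 0.1. fail to reject H0.

W+ = 19.5, W- = 35.5, W = min = 19.5, p = 0.412997, fail to reject H0.


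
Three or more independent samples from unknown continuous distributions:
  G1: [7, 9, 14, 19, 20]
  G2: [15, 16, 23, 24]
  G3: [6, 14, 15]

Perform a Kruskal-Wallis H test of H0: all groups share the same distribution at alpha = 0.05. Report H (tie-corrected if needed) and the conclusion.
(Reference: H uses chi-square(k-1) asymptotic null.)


Step 1: Combine all N = 12 observations and assign midranks.
sorted (value, group, rank): (6,G3,1), (7,G1,2), (9,G1,3), (14,G1,4.5), (14,G3,4.5), (15,G2,6.5), (15,G3,6.5), (16,G2,8), (19,G1,9), (20,G1,10), (23,G2,11), (24,G2,12)
Step 2: Sum ranks within each group.
R_1 = 28.5 (n_1 = 5)
R_2 = 37.5 (n_2 = 4)
R_3 = 12 (n_3 = 3)
Step 3: H = 12/(N(N+1)) * sum(R_i^2/n_i) - 3(N+1)
     = 12/(12*13) * (28.5^2/5 + 37.5^2/4 + 12^2/3) - 3*13
     = 0.076923 * 562.013 - 39
     = 4.231731.
Step 4: Ties present; correction factor C = 1 - 12/(12^3 - 12) = 0.993007. Corrected H = 4.231731 / 0.993007 = 4.261532.
Step 5: Under H0, H ~ chi^2(2); p-value = 0.118746.
Step 6: alpha = 0.05. fail to reject H0.

H = 4.2615, df = 2, p = 0.118746, fail to reject H0.


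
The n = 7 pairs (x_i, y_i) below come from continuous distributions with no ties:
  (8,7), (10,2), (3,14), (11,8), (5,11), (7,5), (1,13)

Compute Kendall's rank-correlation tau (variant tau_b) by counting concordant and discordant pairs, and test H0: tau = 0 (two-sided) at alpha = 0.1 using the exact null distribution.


Step 1: Enumerate the 21 unordered pairs (i,j) with i<j and classify each by sign(x_j-x_i) * sign(y_j-y_i).
  (1,2):dx=+2,dy=-5->D; (1,3):dx=-5,dy=+7->D; (1,4):dx=+3,dy=+1->C; (1,5):dx=-3,dy=+4->D
  (1,6):dx=-1,dy=-2->C; (1,7):dx=-7,dy=+6->D; (2,3):dx=-7,dy=+12->D; (2,4):dx=+1,dy=+6->C
  (2,5):dx=-5,dy=+9->D; (2,6):dx=-3,dy=+3->D; (2,7):dx=-9,dy=+11->D; (3,4):dx=+8,dy=-6->D
  (3,5):dx=+2,dy=-3->D; (3,6):dx=+4,dy=-9->D; (3,7):dx=-2,dy=-1->C; (4,5):dx=-6,dy=+3->D
  (4,6):dx=-4,dy=-3->C; (4,7):dx=-10,dy=+5->D; (5,6):dx=+2,dy=-6->D; (5,7):dx=-4,dy=+2->D
  (6,7):dx=-6,dy=+8->D
Step 2: C = 5, D = 16, total pairs = 21.
Step 3: tau = (C - D)/(n(n-1)/2) = (5 - 16)/21 = -0.523810.
Step 4: Exact two-sided p-value (enumerate n! = 5040 permutations of y under H0): p = 0.136111.
Step 5: alpha = 0.1. fail to reject H0.

tau_b = -0.5238 (C=5, D=16), p = 0.136111, fail to reject H0.


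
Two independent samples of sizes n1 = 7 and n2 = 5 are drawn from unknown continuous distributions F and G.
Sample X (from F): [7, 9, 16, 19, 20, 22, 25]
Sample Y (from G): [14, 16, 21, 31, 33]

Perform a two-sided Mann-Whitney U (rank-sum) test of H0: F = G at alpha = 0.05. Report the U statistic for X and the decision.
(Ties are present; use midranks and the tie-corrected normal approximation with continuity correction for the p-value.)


Step 1: Combine and sort all 12 observations; assign midranks.
sorted (value, group): (7,X), (9,X), (14,Y), (16,X), (16,Y), (19,X), (20,X), (21,Y), (22,X), (25,X), (31,Y), (33,Y)
ranks: 7->1, 9->2, 14->3, 16->4.5, 16->4.5, 19->6, 20->7, 21->8, 22->9, 25->10, 31->11, 33->12
Step 2: Rank sum for X: R1 = 1 + 2 + 4.5 + 6 + 7 + 9 + 10 = 39.5.
Step 3: U_X = R1 - n1(n1+1)/2 = 39.5 - 7*8/2 = 39.5 - 28 = 11.5.
       U_Y = n1*n2 - U_X = 35 - 11.5 = 23.5.
Step 4: Ties are present, so use the tie-corrected normal approximation (with continuity correction) for the p-value.
Step 5: p-value = 0.370914; compare to alpha = 0.05. fail to reject H0.

U_X = 11.5, p = 0.370914, fail to reject H0 at alpha = 0.05.


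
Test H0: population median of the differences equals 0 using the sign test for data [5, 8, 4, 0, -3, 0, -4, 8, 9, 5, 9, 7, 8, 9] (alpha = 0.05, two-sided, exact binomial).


Step 1: Discard zero differences. Original n = 14; n_eff = number of nonzero differences = 12.
Nonzero differences (with sign): +5, +8, +4, -3, -4, +8, +9, +5, +9, +7, +8, +9
Step 2: Count signs: positive = 10, negative = 2.
Step 3: Under H0: P(positive) = 0.5, so the number of positives S ~ Bin(12, 0.5).
Step 4: Two-sided exact p-value = sum of Bin(12,0.5) probabilities at or below the observed probability = 0.038574.
Step 5: alpha = 0.05. reject H0.

n_eff = 12, pos = 10, neg = 2, p = 0.038574, reject H0.


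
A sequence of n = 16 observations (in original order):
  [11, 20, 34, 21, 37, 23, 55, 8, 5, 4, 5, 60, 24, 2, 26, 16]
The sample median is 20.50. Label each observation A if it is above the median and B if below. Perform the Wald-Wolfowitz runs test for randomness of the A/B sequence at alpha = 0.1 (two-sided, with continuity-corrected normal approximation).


Step 1: Compute median = 20.50; label A = above, B = below.
Labels in order: BBAAAAABBBBAABAB  (n_A = 8, n_B = 8)
Step 2: Count runs R = 7.
Step 3: Under H0 (random ordering), E[R] = 2*n_A*n_B/(n_A+n_B) + 1 = 2*8*8/16 + 1 = 9.0000.
        Var[R] = 2*n_A*n_B*(2*n_A*n_B - n_A - n_B) / ((n_A+n_B)^2 * (n_A+n_B-1)) = 14336/3840 = 3.7333.
        SD[R] = 1.9322.
Step 4: Continuity-corrected z = (R + 0.5 - E[R]) / SD[R] = (7 + 0.5 - 9.0000) / 1.9322 = -0.7763.
Step 5: Two-sided p-value via normal approximation = 2*(1 - Phi(|z|)) = 0.437558.
Step 6: alpha = 0.1. fail to reject H0.

R = 7, z = -0.7763, p = 0.437558, fail to reject H0.


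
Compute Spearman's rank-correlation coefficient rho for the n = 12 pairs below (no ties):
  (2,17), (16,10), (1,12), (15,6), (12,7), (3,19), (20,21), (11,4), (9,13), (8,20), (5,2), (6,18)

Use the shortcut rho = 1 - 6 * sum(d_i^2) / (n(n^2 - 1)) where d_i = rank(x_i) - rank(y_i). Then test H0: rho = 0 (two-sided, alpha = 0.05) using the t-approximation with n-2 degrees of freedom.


Step 1: Rank x and y separately (midranks; no ties here).
rank(x): 2->2, 16->11, 1->1, 15->10, 12->9, 3->3, 20->12, 11->8, 9->7, 8->6, 5->4, 6->5
rank(y): 17->8, 10->5, 12->6, 6->3, 7->4, 19->10, 21->12, 4->2, 13->7, 20->11, 2->1, 18->9
Step 2: d_i = R_x(i) - R_y(i); compute d_i^2.
  (2-8)^2=36, (11-5)^2=36, (1-6)^2=25, (10-3)^2=49, (9-4)^2=25, (3-10)^2=49, (12-12)^2=0, (8-2)^2=36, (7-7)^2=0, (6-11)^2=25, (4-1)^2=9, (5-9)^2=16
sum(d^2) = 306.
Step 3: rho = 1 - 6*306 / (12*(12^2 - 1)) = 1 - 1836/1716 = -0.069930.
Step 4: Under H0, t = rho * sqrt((n-2)/(1-rho^2)) = -0.2217 ~ t(10).
Step 5: Two-sided p-value from the t-distribution with 10 df = 0.829024.
Step 6: alpha = 0.05. fail to reject H0.

rho = -0.0699, p = 0.829024, fail to reject H0 at alpha = 0.05.


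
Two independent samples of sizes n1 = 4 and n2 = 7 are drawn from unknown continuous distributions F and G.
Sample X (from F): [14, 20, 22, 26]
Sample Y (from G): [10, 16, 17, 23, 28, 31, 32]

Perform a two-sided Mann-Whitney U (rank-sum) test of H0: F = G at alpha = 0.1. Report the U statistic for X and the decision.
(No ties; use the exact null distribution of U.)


Step 1: Combine and sort all 11 observations; assign midranks.
sorted (value, group): (10,Y), (14,X), (16,Y), (17,Y), (20,X), (22,X), (23,Y), (26,X), (28,Y), (31,Y), (32,Y)
ranks: 10->1, 14->2, 16->3, 17->4, 20->5, 22->6, 23->7, 26->8, 28->9, 31->10, 32->11
Step 2: Rank sum for X: R1 = 2 + 5 + 6 + 8 = 21.
Step 3: U_X = R1 - n1(n1+1)/2 = 21 - 4*5/2 = 21 - 10 = 11.
       U_Y = n1*n2 - U_X = 28 - 11 = 17.
Step 4: No ties, so the exact null distribution of U (based on enumerating the C(11,4) = 330 equally likely rank assignments) gives the two-sided p-value.
Step 5: p-value = 0.648485; compare to alpha = 0.1. fail to reject H0.

U_X = 11, p = 0.648485, fail to reject H0 at alpha = 0.1.


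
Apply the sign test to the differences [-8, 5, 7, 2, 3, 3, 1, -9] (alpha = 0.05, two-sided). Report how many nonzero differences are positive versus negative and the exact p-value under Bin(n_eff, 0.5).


Step 1: Discard zero differences. Original n = 8; n_eff = number of nonzero differences = 8.
Nonzero differences (with sign): -8, +5, +7, +2, +3, +3, +1, -9
Step 2: Count signs: positive = 6, negative = 2.
Step 3: Under H0: P(positive) = 0.5, so the number of positives S ~ Bin(8, 0.5).
Step 4: Two-sided exact p-value = sum of Bin(8,0.5) probabilities at or below the observed probability = 0.289062.
Step 5: alpha = 0.05. fail to reject H0.

n_eff = 8, pos = 6, neg = 2, p = 0.289062, fail to reject H0.


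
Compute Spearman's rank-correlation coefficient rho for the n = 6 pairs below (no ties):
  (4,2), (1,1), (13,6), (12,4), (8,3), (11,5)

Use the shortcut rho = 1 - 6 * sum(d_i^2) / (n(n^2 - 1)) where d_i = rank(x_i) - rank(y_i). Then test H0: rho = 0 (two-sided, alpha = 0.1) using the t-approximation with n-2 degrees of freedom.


Step 1: Rank x and y separately (midranks; no ties here).
rank(x): 4->2, 1->1, 13->6, 12->5, 8->3, 11->4
rank(y): 2->2, 1->1, 6->6, 4->4, 3->3, 5->5
Step 2: d_i = R_x(i) - R_y(i); compute d_i^2.
  (2-2)^2=0, (1-1)^2=0, (6-6)^2=0, (5-4)^2=1, (3-3)^2=0, (4-5)^2=1
sum(d^2) = 2.
Step 3: rho = 1 - 6*2 / (6*(6^2 - 1)) = 1 - 12/210 = 0.942857.
Step 4: Under H0, t = rho * sqrt((n-2)/(1-rho^2)) = 5.6595 ~ t(4).
Step 5: Two-sided p-value from the t-distribution with 4 df = 0.004805.
Step 6: alpha = 0.1. reject H0.

rho = 0.9429, p = 0.004805, reject H0 at alpha = 0.1.


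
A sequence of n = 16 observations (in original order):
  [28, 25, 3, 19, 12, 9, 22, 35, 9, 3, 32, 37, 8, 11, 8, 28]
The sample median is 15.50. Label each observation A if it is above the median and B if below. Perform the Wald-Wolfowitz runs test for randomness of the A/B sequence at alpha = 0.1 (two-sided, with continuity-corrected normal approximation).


Step 1: Compute median = 15.50; label A = above, B = below.
Labels in order: AABABBAABBAABBBA  (n_A = 8, n_B = 8)
Step 2: Count runs R = 9.
Step 3: Under H0 (random ordering), E[R] = 2*n_A*n_B/(n_A+n_B) + 1 = 2*8*8/16 + 1 = 9.0000.
        Var[R] = 2*n_A*n_B*(2*n_A*n_B - n_A - n_B) / ((n_A+n_B)^2 * (n_A+n_B-1)) = 14336/3840 = 3.7333.
        SD[R] = 1.9322.
Step 4: R = E[R], so z = 0 with no continuity correction.
Step 5: Two-sided p-value via normal approximation = 2*(1 - Phi(|z|)) = 1.000000.
Step 6: alpha = 0.1. fail to reject H0.

R = 9, z = 0.0000, p = 1.000000, fail to reject H0.


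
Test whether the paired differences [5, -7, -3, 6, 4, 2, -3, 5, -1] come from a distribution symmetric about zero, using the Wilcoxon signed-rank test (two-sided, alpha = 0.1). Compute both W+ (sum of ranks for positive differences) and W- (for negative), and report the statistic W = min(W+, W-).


Step 1: Drop any zero differences (none here) and take |d_i|.
|d| = [5, 7, 3, 6, 4, 2, 3, 5, 1]
Step 2: Midrank |d_i| (ties get averaged ranks).
ranks: |5|->6.5, |7|->9, |3|->3.5, |6|->8, |4|->5, |2|->2, |3|->3.5, |5|->6.5, |1|->1
Step 3: Attach original signs; sum ranks with positive sign and with negative sign.
W+ = 6.5 + 8 + 5 + 2 + 6.5 = 28
W- = 9 + 3.5 + 3.5 + 1 = 17
(Check: W+ + W- = 45 should equal n(n+1)/2 = 45.)
Step 4: Test statistic W = min(W+, W-) = 17.
Step 5: Ties in |d|, so use the tie-corrected normal approximation.
        E[W] = n(n+1)/4 = 9*10/4 = 22.5.
        Tie groups: |d|=3 (t=2), |d|=5 (t=2); sum(t^3 - t) = 12.
        Var[W] = n(n+1)(2n+1)/24 - sum(t^3-t)/48 = 1710/24 - 12/48 = 71.
        z = (W - E[W]) / sqrt(Var[W]) = (17 - 22.5) / 8.4261 = -0.6527.
        Two-sided p = 2*Phi(z) = 0.513930.
Step 6: alpha = 0.1. fail to reject H0.

W+ = 28, W- = 17, W = min = 17, p = 0.513930, fail to reject H0.


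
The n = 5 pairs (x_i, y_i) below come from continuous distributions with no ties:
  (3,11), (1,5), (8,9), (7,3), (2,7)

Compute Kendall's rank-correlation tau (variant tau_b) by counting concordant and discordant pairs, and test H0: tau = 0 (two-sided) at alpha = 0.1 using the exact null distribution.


Step 1: Enumerate the 10 unordered pairs (i,j) with i<j and classify each by sign(x_j-x_i) * sign(y_j-y_i).
  (1,2):dx=-2,dy=-6->C; (1,3):dx=+5,dy=-2->D; (1,4):dx=+4,dy=-8->D; (1,5):dx=-1,dy=-4->C
  (2,3):dx=+7,dy=+4->C; (2,4):dx=+6,dy=-2->D; (2,5):dx=+1,dy=+2->C; (3,4):dx=-1,dy=-6->C
  (3,5):dx=-6,dy=-2->C; (4,5):dx=-5,dy=+4->D
Step 2: C = 6, D = 4, total pairs = 10.
Step 3: tau = (C - D)/(n(n-1)/2) = (6 - 4)/10 = 0.200000.
Step 4: Exact two-sided p-value (enumerate n! = 120 permutations of y under H0): p = 0.816667.
Step 5: alpha = 0.1. fail to reject H0.

tau_b = 0.2000 (C=6, D=4), p = 0.816667, fail to reject H0.


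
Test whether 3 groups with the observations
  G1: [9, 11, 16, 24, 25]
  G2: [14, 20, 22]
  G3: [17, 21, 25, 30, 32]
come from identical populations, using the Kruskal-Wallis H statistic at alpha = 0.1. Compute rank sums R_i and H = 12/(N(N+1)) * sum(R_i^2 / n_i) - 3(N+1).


Step 1: Combine all N = 13 observations and assign midranks.
sorted (value, group, rank): (9,G1,1), (11,G1,2), (14,G2,3), (16,G1,4), (17,G3,5), (20,G2,6), (21,G3,7), (22,G2,8), (24,G1,9), (25,G1,10.5), (25,G3,10.5), (30,G3,12), (32,G3,13)
Step 2: Sum ranks within each group.
R_1 = 26.5 (n_1 = 5)
R_2 = 17 (n_2 = 3)
R_3 = 47.5 (n_3 = 5)
Step 3: H = 12/(N(N+1)) * sum(R_i^2/n_i) - 3(N+1)
     = 12/(13*14) * (26.5^2/5 + 17^2/3 + 47.5^2/5) - 3*14
     = 0.065934 * 688.033 - 42
     = 3.364835.
Step 4: Ties present; correction factor C = 1 - 6/(13^3 - 13) = 0.997253. Corrected H = 3.364835 / 0.997253 = 3.374105.
Step 5: Under H0, H ~ chi^2(2); p-value = 0.185064.
Step 6: alpha = 0.1. fail to reject H0.

H = 3.3741, df = 2, p = 0.185064, fail to reject H0.


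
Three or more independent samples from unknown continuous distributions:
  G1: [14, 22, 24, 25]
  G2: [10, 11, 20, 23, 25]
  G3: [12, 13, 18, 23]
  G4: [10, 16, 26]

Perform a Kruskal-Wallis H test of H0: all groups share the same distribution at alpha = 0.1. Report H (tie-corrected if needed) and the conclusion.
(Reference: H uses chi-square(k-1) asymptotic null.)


Step 1: Combine all N = 16 observations and assign midranks.
sorted (value, group, rank): (10,G2,1.5), (10,G4,1.5), (11,G2,3), (12,G3,4), (13,G3,5), (14,G1,6), (16,G4,7), (18,G3,8), (20,G2,9), (22,G1,10), (23,G2,11.5), (23,G3,11.5), (24,G1,13), (25,G1,14.5), (25,G2,14.5), (26,G4,16)
Step 2: Sum ranks within each group.
R_1 = 43.5 (n_1 = 4)
R_2 = 39.5 (n_2 = 5)
R_3 = 28.5 (n_3 = 4)
R_4 = 24.5 (n_4 = 3)
Step 3: H = 12/(N(N+1)) * sum(R_i^2/n_i) - 3(N+1)
     = 12/(16*17) * (43.5^2/4 + 39.5^2/5 + 28.5^2/4 + 24.5^2/3) - 3*17
     = 0.044118 * 1188.26 - 51
     = 1.423162.
Step 4: Ties present; correction factor C = 1 - 18/(16^3 - 16) = 0.995588. Corrected H = 1.423162 / 0.995588 = 1.429468.
Step 5: Under H0, H ~ chi^2(3); p-value = 0.698642.
Step 6: alpha = 0.1. fail to reject H0.

H = 1.4295, df = 3, p = 0.698642, fail to reject H0.


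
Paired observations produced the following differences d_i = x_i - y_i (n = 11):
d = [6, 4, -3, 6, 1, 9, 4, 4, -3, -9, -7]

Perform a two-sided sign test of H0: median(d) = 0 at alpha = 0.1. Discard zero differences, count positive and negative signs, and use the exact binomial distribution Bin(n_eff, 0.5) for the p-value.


Step 1: Discard zero differences. Original n = 11; n_eff = number of nonzero differences = 11.
Nonzero differences (with sign): +6, +4, -3, +6, +1, +9, +4, +4, -3, -9, -7
Step 2: Count signs: positive = 7, negative = 4.
Step 3: Under H0: P(positive) = 0.5, so the number of positives S ~ Bin(11, 0.5).
Step 4: Two-sided exact p-value = sum of Bin(11,0.5) probabilities at or below the observed probability = 0.548828.
Step 5: alpha = 0.1. fail to reject H0.

n_eff = 11, pos = 7, neg = 4, p = 0.548828, fail to reject H0.


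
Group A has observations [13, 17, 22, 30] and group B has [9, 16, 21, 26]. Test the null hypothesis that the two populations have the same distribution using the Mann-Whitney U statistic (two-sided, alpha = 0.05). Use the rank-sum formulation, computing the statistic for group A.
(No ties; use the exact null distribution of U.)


Step 1: Combine and sort all 8 observations; assign midranks.
sorted (value, group): (9,Y), (13,X), (16,Y), (17,X), (21,Y), (22,X), (26,Y), (30,X)
ranks: 9->1, 13->2, 16->3, 17->4, 21->5, 22->6, 26->7, 30->8
Step 2: Rank sum for X: R1 = 2 + 4 + 6 + 8 = 20.
Step 3: U_X = R1 - n1(n1+1)/2 = 20 - 4*5/2 = 20 - 10 = 10.
       U_Y = n1*n2 - U_X = 16 - 10 = 6.
Step 4: No ties, so the exact null distribution of U (based on enumerating the C(8,4) = 70 equally likely rank assignments) gives the two-sided p-value.
Step 5: p-value = 0.685714; compare to alpha = 0.05. fail to reject H0.

U_X = 10, p = 0.685714, fail to reject H0 at alpha = 0.05.


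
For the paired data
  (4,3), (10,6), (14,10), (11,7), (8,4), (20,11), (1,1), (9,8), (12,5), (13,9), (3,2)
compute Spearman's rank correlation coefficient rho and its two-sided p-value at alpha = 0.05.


Step 1: Rank x and y separately (midranks; no ties here).
rank(x): 4->3, 10->6, 14->10, 11->7, 8->4, 20->11, 1->1, 9->5, 12->8, 13->9, 3->2
rank(y): 3->3, 6->6, 10->10, 7->7, 4->4, 11->11, 1->1, 8->8, 5->5, 9->9, 2->2
Step 2: d_i = R_x(i) - R_y(i); compute d_i^2.
  (3-3)^2=0, (6-6)^2=0, (10-10)^2=0, (7-7)^2=0, (4-4)^2=0, (11-11)^2=0, (1-1)^2=0, (5-8)^2=9, (8-5)^2=9, (9-9)^2=0, (2-2)^2=0
sum(d^2) = 18.
Step 3: rho = 1 - 6*18 / (11*(11^2 - 1)) = 1 - 108/1320 = 0.918182.
Step 4: Under H0, t = rho * sqrt((n-2)/(1-rho^2)) = 6.9531 ~ t(9).
Step 5: Two-sided p-value from the t-distribution with 9 df = 0.000067.
Step 6: alpha = 0.05. reject H0.

rho = 0.9182, p = 0.000067, reject H0 at alpha = 0.05.


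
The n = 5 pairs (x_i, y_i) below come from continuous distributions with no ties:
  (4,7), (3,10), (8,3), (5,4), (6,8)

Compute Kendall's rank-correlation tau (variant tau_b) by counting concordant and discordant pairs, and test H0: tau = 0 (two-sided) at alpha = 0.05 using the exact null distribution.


Step 1: Enumerate the 10 unordered pairs (i,j) with i<j and classify each by sign(x_j-x_i) * sign(y_j-y_i).
  (1,2):dx=-1,dy=+3->D; (1,3):dx=+4,dy=-4->D; (1,4):dx=+1,dy=-3->D; (1,5):dx=+2,dy=+1->C
  (2,3):dx=+5,dy=-7->D; (2,4):dx=+2,dy=-6->D; (2,5):dx=+3,dy=-2->D; (3,4):dx=-3,dy=+1->D
  (3,5):dx=-2,dy=+5->D; (4,5):dx=+1,dy=+4->C
Step 2: C = 2, D = 8, total pairs = 10.
Step 3: tau = (C - D)/(n(n-1)/2) = (2 - 8)/10 = -0.600000.
Step 4: Exact two-sided p-value (enumerate n! = 120 permutations of y under H0): p = 0.233333.
Step 5: alpha = 0.05. fail to reject H0.

tau_b = -0.6000 (C=2, D=8), p = 0.233333, fail to reject H0.


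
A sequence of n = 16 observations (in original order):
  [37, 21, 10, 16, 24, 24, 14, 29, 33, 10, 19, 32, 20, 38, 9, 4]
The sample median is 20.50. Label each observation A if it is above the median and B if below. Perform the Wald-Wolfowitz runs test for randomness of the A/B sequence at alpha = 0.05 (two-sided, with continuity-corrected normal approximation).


Step 1: Compute median = 20.50; label A = above, B = below.
Labels in order: AABBAABAABBABABB  (n_A = 8, n_B = 8)
Step 2: Count runs R = 10.
Step 3: Under H0 (random ordering), E[R] = 2*n_A*n_B/(n_A+n_B) + 1 = 2*8*8/16 + 1 = 9.0000.
        Var[R] = 2*n_A*n_B*(2*n_A*n_B - n_A - n_B) / ((n_A+n_B)^2 * (n_A+n_B-1)) = 14336/3840 = 3.7333.
        SD[R] = 1.9322.
Step 4: Continuity-corrected z = (R - 0.5 - E[R]) / SD[R] = (10 - 0.5 - 9.0000) / 1.9322 = 0.2588.
Step 5: Two-sided p-value via normal approximation = 2*(1 - Phi(|z|)) = 0.795809.
Step 6: alpha = 0.05. fail to reject H0.

R = 10, z = 0.2588, p = 0.795809, fail to reject H0.


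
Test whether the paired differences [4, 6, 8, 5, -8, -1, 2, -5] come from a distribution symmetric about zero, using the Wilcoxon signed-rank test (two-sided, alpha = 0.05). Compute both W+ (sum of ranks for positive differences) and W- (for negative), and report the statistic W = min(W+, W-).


Step 1: Drop any zero differences (none here) and take |d_i|.
|d| = [4, 6, 8, 5, 8, 1, 2, 5]
Step 2: Midrank |d_i| (ties get averaged ranks).
ranks: |4|->3, |6|->6, |8|->7.5, |5|->4.5, |8|->7.5, |1|->1, |2|->2, |5|->4.5
Step 3: Attach original signs; sum ranks with positive sign and with negative sign.
W+ = 3 + 6 + 7.5 + 4.5 + 2 = 23
W- = 7.5 + 1 + 4.5 = 13
(Check: W+ + W- = 36 should equal n(n+1)/2 = 36.)
Step 4: Test statistic W = min(W+, W-) = 13.
Step 5: Ties in |d|, so use the tie-corrected normal approximation.
        E[W] = n(n+1)/4 = 8*9/4 = 18.
        Tie groups: |d|=5 (t=2), |d|=8 (t=2); sum(t^3 - t) = 12.
        Var[W] = n(n+1)(2n+1)/24 - sum(t^3-t)/48 = 1224/24 - 12/48 = 50.75.
        z = (W - E[W]) / sqrt(Var[W]) = (13 - 18) / 7.1239 = -0.7019.
        Two-sided p = 2*Phi(z) = 0.482765.
Step 6: alpha = 0.05. fail to reject H0.

W+ = 23, W- = 13, W = min = 13, p = 0.482765, fail to reject H0.


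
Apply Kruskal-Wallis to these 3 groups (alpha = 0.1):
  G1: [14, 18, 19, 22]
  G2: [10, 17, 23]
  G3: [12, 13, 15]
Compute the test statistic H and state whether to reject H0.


Step 1: Combine all N = 10 observations and assign midranks.
sorted (value, group, rank): (10,G2,1), (12,G3,2), (13,G3,3), (14,G1,4), (15,G3,5), (17,G2,6), (18,G1,7), (19,G1,8), (22,G1,9), (23,G2,10)
Step 2: Sum ranks within each group.
R_1 = 28 (n_1 = 4)
R_2 = 17 (n_2 = 3)
R_3 = 10 (n_3 = 3)
Step 3: H = 12/(N(N+1)) * sum(R_i^2/n_i) - 3(N+1)
     = 12/(10*11) * (28^2/4 + 17^2/3 + 10^2/3) - 3*11
     = 0.109091 * 325.667 - 33
     = 2.527273.
Step 4: No ties, so H is used without correction.
Step 5: Under H0, H ~ chi^2(2); p-value = 0.282624.
Step 6: alpha = 0.1. fail to reject H0.

H = 2.5273, df = 2, p = 0.282624, fail to reject H0.


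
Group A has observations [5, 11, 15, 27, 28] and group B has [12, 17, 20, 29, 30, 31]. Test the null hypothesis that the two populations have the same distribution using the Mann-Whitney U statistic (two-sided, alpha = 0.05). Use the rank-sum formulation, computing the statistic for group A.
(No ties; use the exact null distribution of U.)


Step 1: Combine and sort all 11 observations; assign midranks.
sorted (value, group): (5,X), (11,X), (12,Y), (15,X), (17,Y), (20,Y), (27,X), (28,X), (29,Y), (30,Y), (31,Y)
ranks: 5->1, 11->2, 12->3, 15->4, 17->5, 20->6, 27->7, 28->8, 29->9, 30->10, 31->11
Step 2: Rank sum for X: R1 = 1 + 2 + 4 + 7 + 8 = 22.
Step 3: U_X = R1 - n1(n1+1)/2 = 22 - 5*6/2 = 22 - 15 = 7.
       U_Y = n1*n2 - U_X = 30 - 7 = 23.
Step 4: No ties, so the exact null distribution of U (based on enumerating the C(11,5) = 462 equally likely rank assignments) gives the two-sided p-value.
Step 5: p-value = 0.177489; compare to alpha = 0.05. fail to reject H0.

U_X = 7, p = 0.177489, fail to reject H0 at alpha = 0.05.


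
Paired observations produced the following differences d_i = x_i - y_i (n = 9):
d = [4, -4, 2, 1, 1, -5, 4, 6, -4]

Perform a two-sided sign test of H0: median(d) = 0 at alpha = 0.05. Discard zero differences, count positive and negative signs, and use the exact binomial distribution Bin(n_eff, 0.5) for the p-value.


Step 1: Discard zero differences. Original n = 9; n_eff = number of nonzero differences = 9.
Nonzero differences (with sign): +4, -4, +2, +1, +1, -5, +4, +6, -4
Step 2: Count signs: positive = 6, negative = 3.
Step 3: Under H0: P(positive) = 0.5, so the number of positives S ~ Bin(9, 0.5).
Step 4: Two-sided exact p-value = sum of Bin(9,0.5) probabilities at or below the observed probability = 0.507812.
Step 5: alpha = 0.05. fail to reject H0.

n_eff = 9, pos = 6, neg = 3, p = 0.507812, fail to reject H0.


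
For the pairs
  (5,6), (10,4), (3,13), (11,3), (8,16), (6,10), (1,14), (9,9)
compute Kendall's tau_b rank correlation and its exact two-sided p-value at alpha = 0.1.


Step 1: Enumerate the 28 unordered pairs (i,j) with i<j and classify each by sign(x_j-x_i) * sign(y_j-y_i).
  (1,2):dx=+5,dy=-2->D; (1,3):dx=-2,dy=+7->D; (1,4):dx=+6,dy=-3->D; (1,5):dx=+3,dy=+10->C
  (1,6):dx=+1,dy=+4->C; (1,7):dx=-4,dy=+8->D; (1,8):dx=+4,dy=+3->C; (2,3):dx=-7,dy=+9->D
  (2,4):dx=+1,dy=-1->D; (2,5):dx=-2,dy=+12->D; (2,6):dx=-4,dy=+6->D; (2,7):dx=-9,dy=+10->D
  (2,8):dx=-1,dy=+5->D; (3,4):dx=+8,dy=-10->D; (3,5):dx=+5,dy=+3->C; (3,6):dx=+3,dy=-3->D
  (3,7):dx=-2,dy=+1->D; (3,8):dx=+6,dy=-4->D; (4,5):dx=-3,dy=+13->D; (4,6):dx=-5,dy=+7->D
  (4,7):dx=-10,dy=+11->D; (4,8):dx=-2,dy=+6->D; (5,6):dx=-2,dy=-6->C; (5,7):dx=-7,dy=-2->C
  (5,8):dx=+1,dy=-7->D; (6,7):dx=-5,dy=+4->D; (6,8):dx=+3,dy=-1->D; (7,8):dx=+8,dy=-5->D
Step 2: C = 6, D = 22, total pairs = 28.
Step 3: tau = (C - D)/(n(n-1)/2) = (6 - 22)/28 = -0.571429.
Step 4: Exact two-sided p-value (enumerate n! = 40320 permutations of y under H0): p = 0.061012.
Step 5: alpha = 0.1. reject H0.

tau_b = -0.5714 (C=6, D=22), p = 0.061012, reject H0.


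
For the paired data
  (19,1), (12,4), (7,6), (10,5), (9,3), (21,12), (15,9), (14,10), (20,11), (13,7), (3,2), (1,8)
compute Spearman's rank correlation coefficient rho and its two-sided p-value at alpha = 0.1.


Step 1: Rank x and y separately (midranks; no ties here).
rank(x): 19->10, 12->6, 7->3, 10->5, 9->4, 21->12, 15->9, 14->8, 20->11, 13->7, 3->2, 1->1
rank(y): 1->1, 4->4, 6->6, 5->5, 3->3, 12->12, 9->9, 10->10, 11->11, 7->7, 2->2, 8->8
Step 2: d_i = R_x(i) - R_y(i); compute d_i^2.
  (10-1)^2=81, (6-4)^2=4, (3-6)^2=9, (5-5)^2=0, (4-3)^2=1, (12-12)^2=0, (9-9)^2=0, (8-10)^2=4, (11-11)^2=0, (7-7)^2=0, (2-2)^2=0, (1-8)^2=49
sum(d^2) = 148.
Step 3: rho = 1 - 6*148 / (12*(12^2 - 1)) = 1 - 888/1716 = 0.482517.
Step 4: Under H0, t = rho * sqrt((n-2)/(1-rho^2)) = 1.7421 ~ t(10).
Step 5: Two-sided p-value from the t-distribution with 10 df = 0.112109.
Step 6: alpha = 0.1. fail to reject H0.

rho = 0.4825, p = 0.112109, fail to reject H0 at alpha = 0.1.


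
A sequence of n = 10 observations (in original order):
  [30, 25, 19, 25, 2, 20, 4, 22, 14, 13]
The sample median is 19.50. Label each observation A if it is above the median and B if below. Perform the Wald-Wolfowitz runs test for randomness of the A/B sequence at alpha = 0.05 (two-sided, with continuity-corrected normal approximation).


Step 1: Compute median = 19.50; label A = above, B = below.
Labels in order: AABABABABB  (n_A = 5, n_B = 5)
Step 2: Count runs R = 8.
Step 3: Under H0 (random ordering), E[R] = 2*n_A*n_B/(n_A+n_B) + 1 = 2*5*5/10 + 1 = 6.0000.
        Var[R] = 2*n_A*n_B*(2*n_A*n_B - n_A - n_B) / ((n_A+n_B)^2 * (n_A+n_B-1)) = 2000/900 = 2.2222.
        SD[R] = 1.4907.
Step 4: Continuity-corrected z = (R - 0.5 - E[R]) / SD[R] = (8 - 0.5 - 6.0000) / 1.4907 = 1.0062.
Step 5: Two-sided p-value via normal approximation = 2*(1 - Phi(|z|)) = 0.314305.
Step 6: alpha = 0.05. fail to reject H0.

R = 8, z = 1.0062, p = 0.314305, fail to reject H0.


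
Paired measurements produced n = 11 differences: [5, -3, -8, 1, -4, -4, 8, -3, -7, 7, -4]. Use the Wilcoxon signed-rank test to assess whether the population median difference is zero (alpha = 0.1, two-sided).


Step 1: Drop any zero differences (none here) and take |d_i|.
|d| = [5, 3, 8, 1, 4, 4, 8, 3, 7, 7, 4]
Step 2: Midrank |d_i| (ties get averaged ranks).
ranks: |5|->7, |3|->2.5, |8|->10.5, |1|->1, |4|->5, |4|->5, |8|->10.5, |3|->2.5, |7|->8.5, |7|->8.5, |4|->5
Step 3: Attach original signs; sum ranks with positive sign and with negative sign.
W+ = 7 + 1 + 10.5 + 8.5 = 27
W- = 2.5 + 10.5 + 5 + 5 + 2.5 + 8.5 + 5 = 39
(Check: W+ + W- = 66 should equal n(n+1)/2 = 66.)
Step 4: Test statistic W = min(W+, W-) = 27.
Step 5: Ties in |d|, so use the tie-corrected normal approximation.
        E[W] = n(n+1)/4 = 11*12/4 = 33.
        Tie groups: |d|=3 (t=2), |d|=4 (t=3), |d|=7 (t=2), |d|=8 (t=2); sum(t^3 - t) = 42.
        Var[W] = n(n+1)(2n+1)/24 - sum(t^3-t)/48 = 3036/24 - 42/48 = 125.625.
        z = (W - E[W]) / sqrt(Var[W]) = (27 - 33) / 11.2083 = -0.5353.
        Two-sided p = 2*Phi(z) = 0.592429.
Step 6: alpha = 0.1. fail to reject H0.

W+ = 27, W- = 39, W = min = 27, p = 0.592429, fail to reject H0.


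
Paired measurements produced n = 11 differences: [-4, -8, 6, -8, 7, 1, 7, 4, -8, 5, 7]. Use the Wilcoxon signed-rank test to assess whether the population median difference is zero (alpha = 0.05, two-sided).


Step 1: Drop any zero differences (none here) and take |d_i|.
|d| = [4, 8, 6, 8, 7, 1, 7, 4, 8, 5, 7]
Step 2: Midrank |d_i| (ties get averaged ranks).
ranks: |4|->2.5, |8|->10, |6|->5, |8|->10, |7|->7, |1|->1, |7|->7, |4|->2.5, |8|->10, |5|->4, |7|->7
Step 3: Attach original signs; sum ranks with positive sign and with negative sign.
W+ = 5 + 7 + 1 + 7 + 2.5 + 4 + 7 = 33.5
W- = 2.5 + 10 + 10 + 10 = 32.5
(Check: W+ + W- = 66 should equal n(n+1)/2 = 66.)
Step 4: Test statistic W = min(W+, W-) = 32.5.
Step 5: Ties in |d|, so use the tie-corrected normal approximation.
        E[W] = n(n+1)/4 = 11*12/4 = 33.
        Tie groups: |d|=4 (t=2), |d|=7 (t=3), |d|=8 (t=3); sum(t^3 - t) = 54.
        Var[W] = n(n+1)(2n+1)/24 - sum(t^3-t)/48 = 3036/24 - 54/48 = 125.375.
        z = (W - E[W]) / sqrt(Var[W]) = (32.5 - 33) / 11.1971 = -0.0447.
        Two-sided p = 2*Phi(z) = 0.964383.
Step 6: alpha = 0.05. fail to reject H0.

W+ = 33.5, W- = 32.5, W = min = 32.5, p = 0.964383, fail to reject H0.


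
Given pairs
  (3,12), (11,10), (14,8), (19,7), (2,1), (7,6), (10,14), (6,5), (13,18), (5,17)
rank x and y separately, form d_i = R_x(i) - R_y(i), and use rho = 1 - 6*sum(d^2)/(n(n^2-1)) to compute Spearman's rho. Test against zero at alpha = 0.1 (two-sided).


Step 1: Rank x and y separately (midranks; no ties here).
rank(x): 3->2, 11->7, 14->9, 19->10, 2->1, 7->5, 10->6, 6->4, 13->8, 5->3
rank(y): 12->7, 10->6, 8->5, 7->4, 1->1, 6->3, 14->8, 5->2, 18->10, 17->9
Step 2: d_i = R_x(i) - R_y(i); compute d_i^2.
  (2-7)^2=25, (7-6)^2=1, (9-5)^2=16, (10-4)^2=36, (1-1)^2=0, (5-3)^2=4, (6-8)^2=4, (4-2)^2=4, (8-10)^2=4, (3-9)^2=36
sum(d^2) = 130.
Step 3: rho = 1 - 6*130 / (10*(10^2 - 1)) = 1 - 780/990 = 0.212121.
Step 4: Under H0, t = rho * sqrt((n-2)/(1-rho^2)) = 0.6139 ~ t(8).
Step 5: Two-sided p-value from the t-distribution with 8 df = 0.556306.
Step 6: alpha = 0.1. fail to reject H0.

rho = 0.2121, p = 0.556306, fail to reject H0 at alpha = 0.1.


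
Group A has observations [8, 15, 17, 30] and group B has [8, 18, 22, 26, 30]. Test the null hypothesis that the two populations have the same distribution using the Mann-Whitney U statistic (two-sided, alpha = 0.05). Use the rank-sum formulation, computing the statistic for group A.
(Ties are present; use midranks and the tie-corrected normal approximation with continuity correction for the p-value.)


Step 1: Combine and sort all 9 observations; assign midranks.
sorted (value, group): (8,X), (8,Y), (15,X), (17,X), (18,Y), (22,Y), (26,Y), (30,X), (30,Y)
ranks: 8->1.5, 8->1.5, 15->3, 17->4, 18->5, 22->6, 26->7, 30->8.5, 30->8.5
Step 2: Rank sum for X: R1 = 1.5 + 3 + 4 + 8.5 = 17.
Step 3: U_X = R1 - n1(n1+1)/2 = 17 - 4*5/2 = 17 - 10 = 7.
       U_Y = n1*n2 - U_X = 20 - 7 = 13.
Step 4: Ties are present, so use the tie-corrected normal approximation (with continuity correction) for the p-value.
Step 5: p-value = 0.536878; compare to alpha = 0.05. fail to reject H0.

U_X = 7, p = 0.536878, fail to reject H0 at alpha = 0.05.


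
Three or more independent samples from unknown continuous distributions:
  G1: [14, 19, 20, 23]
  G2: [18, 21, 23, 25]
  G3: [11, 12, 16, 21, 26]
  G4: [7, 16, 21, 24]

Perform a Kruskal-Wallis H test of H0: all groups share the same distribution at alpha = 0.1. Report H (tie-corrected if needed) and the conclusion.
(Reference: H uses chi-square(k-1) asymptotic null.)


Step 1: Combine all N = 17 observations and assign midranks.
sorted (value, group, rank): (7,G4,1), (11,G3,2), (12,G3,3), (14,G1,4), (16,G3,5.5), (16,G4,5.5), (18,G2,7), (19,G1,8), (20,G1,9), (21,G2,11), (21,G3,11), (21,G4,11), (23,G1,13.5), (23,G2,13.5), (24,G4,15), (25,G2,16), (26,G3,17)
Step 2: Sum ranks within each group.
R_1 = 34.5 (n_1 = 4)
R_2 = 47.5 (n_2 = 4)
R_3 = 38.5 (n_3 = 5)
R_4 = 32.5 (n_4 = 4)
Step 3: H = 12/(N(N+1)) * sum(R_i^2/n_i) - 3(N+1)
     = 12/(17*18) * (34.5^2/4 + 47.5^2/4 + 38.5^2/5 + 32.5^2/4) - 3*18
     = 0.039216 * 1422.14 - 54
     = 1.770098.
Step 4: Ties present; correction factor C = 1 - 36/(17^3 - 17) = 0.992647. Corrected H = 1.770098 / 0.992647 = 1.783210.
Step 5: Under H0, H ~ chi^2(3); p-value = 0.618595.
Step 6: alpha = 0.1. fail to reject H0.

H = 1.7832, df = 3, p = 0.618595, fail to reject H0.


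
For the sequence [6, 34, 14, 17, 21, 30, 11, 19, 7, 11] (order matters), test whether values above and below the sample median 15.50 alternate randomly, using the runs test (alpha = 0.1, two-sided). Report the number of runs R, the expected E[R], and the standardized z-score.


Step 1: Compute median = 15.50; label A = above, B = below.
Labels in order: BABAAABABB  (n_A = 5, n_B = 5)
Step 2: Count runs R = 7.
Step 3: Under H0 (random ordering), E[R] = 2*n_A*n_B/(n_A+n_B) + 1 = 2*5*5/10 + 1 = 6.0000.
        Var[R] = 2*n_A*n_B*(2*n_A*n_B - n_A - n_B) / ((n_A+n_B)^2 * (n_A+n_B-1)) = 2000/900 = 2.2222.
        SD[R] = 1.4907.
Step 4: Continuity-corrected z = (R - 0.5 - E[R]) / SD[R] = (7 - 0.5 - 6.0000) / 1.4907 = 0.3354.
Step 5: Two-sided p-value via normal approximation = 2*(1 - Phi(|z|)) = 0.737316.
Step 6: alpha = 0.1. fail to reject H0.

R = 7, z = 0.3354, p = 0.737316, fail to reject H0.


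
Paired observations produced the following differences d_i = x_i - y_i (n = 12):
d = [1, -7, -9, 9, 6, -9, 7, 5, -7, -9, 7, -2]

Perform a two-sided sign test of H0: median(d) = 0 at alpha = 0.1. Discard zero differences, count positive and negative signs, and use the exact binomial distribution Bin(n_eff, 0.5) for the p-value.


Step 1: Discard zero differences. Original n = 12; n_eff = number of nonzero differences = 12.
Nonzero differences (with sign): +1, -7, -9, +9, +6, -9, +7, +5, -7, -9, +7, -2
Step 2: Count signs: positive = 6, negative = 6.
Step 3: Under H0: P(positive) = 0.5, so the number of positives S ~ Bin(12, 0.5).
Step 4: Two-sided exact p-value = sum of Bin(12,0.5) probabilities at or below the observed probability = 1.000000.
Step 5: alpha = 0.1. fail to reject H0.

n_eff = 12, pos = 6, neg = 6, p = 1.000000, fail to reject H0.


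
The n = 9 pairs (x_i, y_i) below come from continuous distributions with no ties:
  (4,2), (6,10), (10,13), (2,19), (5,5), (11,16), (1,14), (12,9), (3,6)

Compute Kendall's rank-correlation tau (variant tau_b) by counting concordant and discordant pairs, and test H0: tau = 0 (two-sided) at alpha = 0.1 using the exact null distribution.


Step 1: Enumerate the 36 unordered pairs (i,j) with i<j and classify each by sign(x_j-x_i) * sign(y_j-y_i).
  (1,2):dx=+2,dy=+8->C; (1,3):dx=+6,dy=+11->C; (1,4):dx=-2,dy=+17->D; (1,5):dx=+1,dy=+3->C
  (1,6):dx=+7,dy=+14->C; (1,7):dx=-3,dy=+12->D; (1,8):dx=+8,dy=+7->C; (1,9):dx=-1,dy=+4->D
  (2,3):dx=+4,dy=+3->C; (2,4):dx=-4,dy=+9->D; (2,5):dx=-1,dy=-5->C; (2,6):dx=+5,dy=+6->C
  (2,7):dx=-5,dy=+4->D; (2,8):dx=+6,dy=-1->D; (2,9):dx=-3,dy=-4->C; (3,4):dx=-8,dy=+6->D
  (3,5):dx=-5,dy=-8->C; (3,6):dx=+1,dy=+3->C; (3,7):dx=-9,dy=+1->D; (3,8):dx=+2,dy=-4->D
  (3,9):dx=-7,dy=-7->C; (4,5):dx=+3,dy=-14->D; (4,6):dx=+9,dy=-3->D; (4,7):dx=-1,dy=-5->C
  (4,8):dx=+10,dy=-10->D; (4,9):dx=+1,dy=-13->D; (5,6):dx=+6,dy=+11->C; (5,7):dx=-4,dy=+9->D
  (5,8):dx=+7,dy=+4->C; (5,9):dx=-2,dy=+1->D; (6,7):dx=-10,dy=-2->C; (6,8):dx=+1,dy=-7->D
  (6,9):dx=-8,dy=-10->C; (7,8):dx=+11,dy=-5->D; (7,9):dx=+2,dy=-8->D; (8,9):dx=-9,dy=-3->C
Step 2: C = 18, D = 18, total pairs = 36.
Step 3: tau = (C - D)/(n(n-1)/2) = (18 - 18)/36 = 0.000000.
Step 4: Exact two-sided p-value (enumerate n! = 362880 permutations of y under H0): p = 1.000000.
Step 5: alpha = 0.1. fail to reject H0.

tau_b = 0.0000 (C=18, D=18), p = 1.000000, fail to reject H0.


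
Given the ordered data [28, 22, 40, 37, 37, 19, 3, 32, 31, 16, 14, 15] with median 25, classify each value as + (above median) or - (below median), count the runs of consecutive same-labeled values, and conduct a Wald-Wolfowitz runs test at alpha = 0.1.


Step 1: Compute median = 25; label A = above, B = below.
Labels in order: ABAAABBAABBB  (n_A = 6, n_B = 6)
Step 2: Count runs R = 6.
Step 3: Under H0 (random ordering), E[R] = 2*n_A*n_B/(n_A+n_B) + 1 = 2*6*6/12 + 1 = 7.0000.
        Var[R] = 2*n_A*n_B*(2*n_A*n_B - n_A - n_B) / ((n_A+n_B)^2 * (n_A+n_B-1)) = 4320/1584 = 2.7273.
        SD[R] = 1.6514.
Step 4: Continuity-corrected z = (R + 0.5 - E[R]) / SD[R] = (6 + 0.5 - 7.0000) / 1.6514 = -0.3028.
Step 5: Two-sided p-value via normal approximation = 2*(1 - Phi(|z|)) = 0.762069.
Step 6: alpha = 0.1. fail to reject H0.

R = 6, z = -0.3028, p = 0.762069, fail to reject H0.


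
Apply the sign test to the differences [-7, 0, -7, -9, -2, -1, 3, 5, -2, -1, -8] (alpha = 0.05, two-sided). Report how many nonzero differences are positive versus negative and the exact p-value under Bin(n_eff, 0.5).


Step 1: Discard zero differences. Original n = 11; n_eff = number of nonzero differences = 10.
Nonzero differences (with sign): -7, -7, -9, -2, -1, +3, +5, -2, -1, -8
Step 2: Count signs: positive = 2, negative = 8.
Step 3: Under H0: P(positive) = 0.5, so the number of positives S ~ Bin(10, 0.5).
Step 4: Two-sided exact p-value = sum of Bin(10,0.5) probabilities at or below the observed probability = 0.109375.
Step 5: alpha = 0.05. fail to reject H0.

n_eff = 10, pos = 2, neg = 8, p = 0.109375, fail to reject H0.


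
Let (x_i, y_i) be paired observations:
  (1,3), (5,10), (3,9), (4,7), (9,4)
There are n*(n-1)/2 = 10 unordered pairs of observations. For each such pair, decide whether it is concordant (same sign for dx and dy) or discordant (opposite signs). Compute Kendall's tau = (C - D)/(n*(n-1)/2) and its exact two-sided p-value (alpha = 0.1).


Step 1: Enumerate the 10 unordered pairs (i,j) with i<j and classify each by sign(x_j-x_i) * sign(y_j-y_i).
  (1,2):dx=+4,dy=+7->C; (1,3):dx=+2,dy=+6->C; (1,4):dx=+3,dy=+4->C; (1,5):dx=+8,dy=+1->C
  (2,3):dx=-2,dy=-1->C; (2,4):dx=-1,dy=-3->C; (2,5):dx=+4,dy=-6->D; (3,4):dx=+1,dy=-2->D
  (3,5):dx=+6,dy=-5->D; (4,5):dx=+5,dy=-3->D
Step 2: C = 6, D = 4, total pairs = 10.
Step 3: tau = (C - D)/(n(n-1)/2) = (6 - 4)/10 = 0.200000.
Step 4: Exact two-sided p-value (enumerate n! = 120 permutations of y under H0): p = 0.816667.
Step 5: alpha = 0.1. fail to reject H0.

tau_b = 0.2000 (C=6, D=4), p = 0.816667, fail to reject H0.


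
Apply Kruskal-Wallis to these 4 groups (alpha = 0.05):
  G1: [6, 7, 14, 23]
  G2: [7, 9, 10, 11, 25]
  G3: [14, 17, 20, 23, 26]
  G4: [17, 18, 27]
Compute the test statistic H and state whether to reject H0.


Step 1: Combine all N = 17 observations and assign midranks.
sorted (value, group, rank): (6,G1,1), (7,G1,2.5), (7,G2,2.5), (9,G2,4), (10,G2,5), (11,G2,6), (14,G1,7.5), (14,G3,7.5), (17,G3,9.5), (17,G4,9.5), (18,G4,11), (20,G3,12), (23,G1,13.5), (23,G3,13.5), (25,G2,15), (26,G3,16), (27,G4,17)
Step 2: Sum ranks within each group.
R_1 = 24.5 (n_1 = 4)
R_2 = 32.5 (n_2 = 5)
R_3 = 58.5 (n_3 = 5)
R_4 = 37.5 (n_4 = 3)
Step 3: H = 12/(N(N+1)) * sum(R_i^2/n_i) - 3(N+1)
     = 12/(17*18) * (24.5^2/4 + 32.5^2/5 + 58.5^2/5 + 37.5^2/3) - 3*18
     = 0.039216 * 1514.51 - 54
     = 5.392647.
Step 4: Ties present; correction factor C = 1 - 24/(17^3 - 17) = 0.995098. Corrected H = 5.392647 / 0.995098 = 5.419212.
Step 5: Under H0, H ~ chi^2(3); p-value = 0.143551.
Step 6: alpha = 0.05. fail to reject H0.

H = 5.4192, df = 3, p = 0.143551, fail to reject H0.


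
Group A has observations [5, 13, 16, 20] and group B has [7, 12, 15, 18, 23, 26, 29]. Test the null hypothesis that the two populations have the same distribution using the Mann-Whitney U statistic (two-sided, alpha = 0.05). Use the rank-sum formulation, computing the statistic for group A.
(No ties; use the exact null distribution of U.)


Step 1: Combine and sort all 11 observations; assign midranks.
sorted (value, group): (5,X), (7,Y), (12,Y), (13,X), (15,Y), (16,X), (18,Y), (20,X), (23,Y), (26,Y), (29,Y)
ranks: 5->1, 7->2, 12->3, 13->4, 15->5, 16->6, 18->7, 20->8, 23->9, 26->10, 29->11
Step 2: Rank sum for X: R1 = 1 + 4 + 6 + 8 = 19.
Step 3: U_X = R1 - n1(n1+1)/2 = 19 - 4*5/2 = 19 - 10 = 9.
       U_Y = n1*n2 - U_X = 28 - 9 = 19.
Step 4: No ties, so the exact null distribution of U (based on enumerating the C(11,4) = 330 equally likely rank assignments) gives the two-sided p-value.
Step 5: p-value = 0.412121; compare to alpha = 0.05. fail to reject H0.

U_X = 9, p = 0.412121, fail to reject H0 at alpha = 0.05.
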